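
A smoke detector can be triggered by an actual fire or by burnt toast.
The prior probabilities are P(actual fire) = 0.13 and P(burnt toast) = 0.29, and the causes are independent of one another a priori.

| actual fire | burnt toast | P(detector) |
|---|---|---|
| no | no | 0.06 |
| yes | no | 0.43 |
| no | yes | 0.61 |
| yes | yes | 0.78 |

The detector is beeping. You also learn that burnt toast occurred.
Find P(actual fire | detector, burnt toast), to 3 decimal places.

P(detector | burnt toast) = 0.61*0.87 + 0.78*0.13 = 0.530700 + 0.101400 = 0.632100
Restricting to configurations with actual fire present: 0.78*0.13 = 0.101400.
Hence the posterior is 0.101400/0.632100 ≈ 0.160.

P(actual fire | detector, burnt toast) ≈ 0.160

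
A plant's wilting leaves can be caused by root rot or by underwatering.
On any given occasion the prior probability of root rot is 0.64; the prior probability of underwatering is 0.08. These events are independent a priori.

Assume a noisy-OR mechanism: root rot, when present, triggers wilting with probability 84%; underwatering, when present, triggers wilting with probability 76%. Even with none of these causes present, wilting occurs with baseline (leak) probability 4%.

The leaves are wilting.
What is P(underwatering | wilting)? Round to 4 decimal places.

Under noisy-OR, P(wilting | causes) = 1 − (1−0.04)·∏(1−qᵢ) over the active causes.
Enumerate the 4 (root rot, underwatering) configurations and weight by the priors:
  P(wilting) = 0.04*0.36*0.92 + 0.7696*0.36*0.08 + 0.8464*0.64*0.92 + 0.963136*0.64*0.08
        = 0.013248 + 0.022164 + 0.498360 + 0.049313 = 0.583085
Keeping only the underwatering-present terms gives 0.071477, so
  P(underwatering | wilting) = 0.071477 / 0.583085 ≈ 0.1226

P(underwatering | wilting) ≈ 0.1226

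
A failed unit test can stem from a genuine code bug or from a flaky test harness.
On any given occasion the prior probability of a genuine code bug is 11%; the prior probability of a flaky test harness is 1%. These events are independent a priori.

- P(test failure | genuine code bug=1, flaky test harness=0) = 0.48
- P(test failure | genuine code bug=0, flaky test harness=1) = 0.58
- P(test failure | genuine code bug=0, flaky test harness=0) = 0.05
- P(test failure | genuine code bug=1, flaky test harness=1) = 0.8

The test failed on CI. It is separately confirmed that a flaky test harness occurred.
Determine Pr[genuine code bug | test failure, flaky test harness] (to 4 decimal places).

Sum P(test failure|·) weighted by the priors over both values of genuine code bug:
  P(test failure | flaky test harness) = 0.58·0.89 + 0.8·0.11
        = 0.516200 + 0.088000 = 0.604200
Keeping only the genuine code bug-present terms gives 0.088000, so
  P(genuine code bug | test failure, flaky test harness) = 0.088000 / 0.604200 ≈ 0.1456

Pr[genuine code bug | test failure, flaky test harness] ≈ 0.1456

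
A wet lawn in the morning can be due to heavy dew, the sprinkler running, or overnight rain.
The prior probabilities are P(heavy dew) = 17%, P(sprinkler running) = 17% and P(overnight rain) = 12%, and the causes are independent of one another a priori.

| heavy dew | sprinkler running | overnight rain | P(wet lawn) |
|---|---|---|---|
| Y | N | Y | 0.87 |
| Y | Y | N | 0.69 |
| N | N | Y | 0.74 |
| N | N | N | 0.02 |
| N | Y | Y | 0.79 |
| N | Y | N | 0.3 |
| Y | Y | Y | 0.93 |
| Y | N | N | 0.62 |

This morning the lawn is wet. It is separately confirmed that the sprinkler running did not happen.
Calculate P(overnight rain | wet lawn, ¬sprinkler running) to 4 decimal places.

P(overnight rain | wet lawn, ¬sprinkler running) ≈ 0.4600

For the numerator, keep only overnight rain=true terms: 0.073704 + 0.017748 = 0.091452
Normalizer over all consistent configurations: 0.02*0.83*0.88 + 0.74*0.83*0.12 + 0.62*0.17*0.88 + 0.87*0.17*0.12 = 0.198812
Posterior = 0.091452 / 0.198812 ≈ 0.4600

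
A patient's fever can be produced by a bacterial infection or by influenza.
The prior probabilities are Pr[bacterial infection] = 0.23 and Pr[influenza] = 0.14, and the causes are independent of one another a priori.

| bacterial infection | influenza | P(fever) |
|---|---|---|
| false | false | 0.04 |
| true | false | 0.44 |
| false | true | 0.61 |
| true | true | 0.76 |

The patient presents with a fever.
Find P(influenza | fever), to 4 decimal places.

P(influenza | fever) ≈ 0.4428

Numerator (weight on configurations with influenza): 0.065758 + 0.024472 = 0.090230
Normalizer over all consistent configurations: 0.04×0.77×0.86 + 0.61×0.77×0.14 + 0.44×0.23×0.86 + 0.76×0.23×0.14 = 0.203750
Posterior = 0.090230 / 0.203750 ≈ 0.4428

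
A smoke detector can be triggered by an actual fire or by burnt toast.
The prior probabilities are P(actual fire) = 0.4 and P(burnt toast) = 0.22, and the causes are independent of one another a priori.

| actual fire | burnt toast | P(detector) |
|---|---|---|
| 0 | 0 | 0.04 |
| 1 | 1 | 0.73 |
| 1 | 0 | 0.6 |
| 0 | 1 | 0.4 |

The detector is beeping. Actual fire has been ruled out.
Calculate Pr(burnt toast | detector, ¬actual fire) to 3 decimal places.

Pr(burnt toast | detector, ¬actual fire) ≈ 0.738

For the numerator, keep only burnt toast=true terms: 0.4*0.22 = 0.088000
Normalizer over all consistent configurations: 0.04*0.78 + 0.4*0.22 = 0.119200
P(burnt toast | detector, ¬actual fire) = 0.088000/0.119200 ≈ 0.738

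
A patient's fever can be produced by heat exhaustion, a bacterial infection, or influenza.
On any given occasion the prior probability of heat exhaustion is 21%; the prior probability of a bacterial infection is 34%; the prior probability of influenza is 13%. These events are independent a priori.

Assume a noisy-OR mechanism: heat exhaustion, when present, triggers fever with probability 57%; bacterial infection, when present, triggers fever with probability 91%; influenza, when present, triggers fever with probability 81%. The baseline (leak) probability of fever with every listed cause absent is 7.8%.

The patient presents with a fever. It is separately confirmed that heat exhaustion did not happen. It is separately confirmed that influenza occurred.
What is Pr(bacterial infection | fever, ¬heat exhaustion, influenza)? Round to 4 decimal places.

Under noisy-OR, P(fever | causes) = 1 − (1−0.078)·∏(1−qᵢ) over the active causes.
Sum P(fever|·) weighted by the priors over both values of bacterial infection:
  P(fever | ¬heat exhaustion, influenza) = 0.82482×0.66 + 0.984234×0.34
        = 0.544381 + 0.334640 = 0.879021
Keeping only the bacterial infection-present terms gives 0.334640, so
  P(bacterial infection | fever, ¬heat exhaustion, influenza) = 0.334640 / 0.879021 ≈ 0.3807

Pr(bacterial infection | fever, ¬heat exhaustion, influenza) ≈ 0.3807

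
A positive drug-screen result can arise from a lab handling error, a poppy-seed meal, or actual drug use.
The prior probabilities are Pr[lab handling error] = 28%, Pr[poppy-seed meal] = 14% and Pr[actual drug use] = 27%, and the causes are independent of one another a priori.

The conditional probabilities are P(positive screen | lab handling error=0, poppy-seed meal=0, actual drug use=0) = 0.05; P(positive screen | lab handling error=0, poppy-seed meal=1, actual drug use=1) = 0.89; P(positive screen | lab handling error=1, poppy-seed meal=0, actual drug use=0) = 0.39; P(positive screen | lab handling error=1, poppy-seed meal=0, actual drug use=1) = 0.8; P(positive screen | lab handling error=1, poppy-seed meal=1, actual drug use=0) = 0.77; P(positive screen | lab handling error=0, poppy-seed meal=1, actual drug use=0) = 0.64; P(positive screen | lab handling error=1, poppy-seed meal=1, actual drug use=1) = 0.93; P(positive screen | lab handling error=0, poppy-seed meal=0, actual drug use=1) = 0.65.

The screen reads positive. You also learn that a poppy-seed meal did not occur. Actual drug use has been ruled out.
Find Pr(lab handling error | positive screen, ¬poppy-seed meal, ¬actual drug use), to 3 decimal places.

Pr(lab handling error | positive screen, ¬poppy-seed meal, ¬actual drug use) ≈ 0.752

By total probability over both values of lab handling error:
  P(positive screen | ¬poppy-seed meal, ¬actual drug use) = 0.05×0.72 + 0.39×0.28
        = 0.036000 + 0.109200 = 0.145200
Keeping only the lab handling error-present terms gives 0.109200, so
  P(lab handling error | positive screen, ¬poppy-seed meal, ¬actual drug use) = 0.109200 / 0.145200 ≈ 0.752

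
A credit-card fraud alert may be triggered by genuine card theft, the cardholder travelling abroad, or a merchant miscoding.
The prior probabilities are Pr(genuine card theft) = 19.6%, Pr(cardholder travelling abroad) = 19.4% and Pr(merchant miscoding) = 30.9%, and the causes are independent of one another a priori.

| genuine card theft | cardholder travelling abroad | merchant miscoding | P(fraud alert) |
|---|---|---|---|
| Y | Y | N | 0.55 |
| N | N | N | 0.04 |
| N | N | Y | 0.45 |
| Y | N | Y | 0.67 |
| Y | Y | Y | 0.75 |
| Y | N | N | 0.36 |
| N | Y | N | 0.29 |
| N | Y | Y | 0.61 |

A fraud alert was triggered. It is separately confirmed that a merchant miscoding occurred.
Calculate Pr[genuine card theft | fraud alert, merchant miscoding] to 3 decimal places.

P(fraud alert | merchant miscoding) = 0.45×0.804×0.806 + 0.61×0.804×0.194 + 0.67×0.196×0.806 + 0.75×0.196×0.194 = 0.291611 + 0.095145 + 0.105844 + 0.028518 = 0.521118
Of this, 0.134362 comes from 0.105844 + 0.028518 (the genuine card theft=true cases).
So P(genuine card theft | fraud alert, merchant miscoding) = 0.134362/0.521118 ≈ 0.258.

Pr[genuine card theft | fraud alert, merchant miscoding] ≈ 0.258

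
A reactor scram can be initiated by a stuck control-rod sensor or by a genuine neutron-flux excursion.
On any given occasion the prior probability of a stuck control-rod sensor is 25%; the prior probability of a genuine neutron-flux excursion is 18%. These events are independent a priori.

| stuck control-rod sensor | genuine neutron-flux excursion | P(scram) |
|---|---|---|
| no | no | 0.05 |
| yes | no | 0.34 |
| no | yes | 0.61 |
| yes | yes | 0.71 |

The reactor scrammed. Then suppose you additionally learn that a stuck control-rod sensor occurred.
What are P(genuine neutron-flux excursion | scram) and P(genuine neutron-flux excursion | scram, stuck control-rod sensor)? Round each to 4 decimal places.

P(genuine neutron-flux excursion | scram) ≈ 0.5322; P(genuine neutron-flux excursion | scram, stuck control-rod sensor) ≈ 0.3143

P(scram) = 0.05×0.75×0.82 + 0.61×0.75×0.18 + 0.34×0.25×0.82 + 0.71×0.25×0.18 = 0.030750 + 0.082350 + 0.069700 + 0.031950 = 0.214750
Restricting to configurations with genuine neutron-flux excursion present: 0.082350 + 0.031950 = 0.114300.
So P(genuine neutron-flux excursion | scram) = 0.114300/0.214750 ≈ 0.5322.

With the extra evidence:
Weight on genuine neutron-flux excursion=true, given the evidence: 0.71·0.18 = 0.127800
Denominator P(scram | stuck control-rod sensor): 0.34·0.82 + 0.71·0.18 = 0.406600
P(genuine neutron-flux excursion | scram, stuck control-rod sensor) = 0.127800/0.406600 ≈ 0.3143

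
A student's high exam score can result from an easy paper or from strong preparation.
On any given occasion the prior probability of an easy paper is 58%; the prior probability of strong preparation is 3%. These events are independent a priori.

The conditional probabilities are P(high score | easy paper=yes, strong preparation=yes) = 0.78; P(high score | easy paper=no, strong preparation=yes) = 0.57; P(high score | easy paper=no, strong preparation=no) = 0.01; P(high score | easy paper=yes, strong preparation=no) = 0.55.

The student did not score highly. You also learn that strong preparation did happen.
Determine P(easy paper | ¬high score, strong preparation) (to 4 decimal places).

P(¬high score | strong preparation) = 0.43·0.42 + 0.22·0.58 = 0.180600 + 0.127600 = 0.308200
Of this, 0.127600 comes from 0.22·0.58 (the easy paper=true cases).
P(easy paper | ¬high score, strong preparation) = 0.127600 / 0.308200 ≈ 0.4140

P(easy paper | ¬high score, strong preparation) ≈ 0.4140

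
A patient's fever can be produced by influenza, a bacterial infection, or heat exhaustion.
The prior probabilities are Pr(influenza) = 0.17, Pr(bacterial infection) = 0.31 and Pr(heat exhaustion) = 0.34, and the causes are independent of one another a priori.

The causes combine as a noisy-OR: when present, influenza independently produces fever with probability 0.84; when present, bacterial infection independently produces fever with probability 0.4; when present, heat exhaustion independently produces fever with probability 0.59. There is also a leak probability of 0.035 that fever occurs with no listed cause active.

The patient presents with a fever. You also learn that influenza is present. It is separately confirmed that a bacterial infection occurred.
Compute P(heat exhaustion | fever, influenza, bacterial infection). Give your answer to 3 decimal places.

Under noisy-OR, P(fever | causes) = 1 − (1−0.035)·∏(1−qᵢ) over the active causes.
P(fever | influenza, bacterial infection) = 0.90736×0.66 + 0.962018×0.34 = 0.598858 + 0.327086 = 0.925944
Of this, 0.327086 comes from 0.962018×0.34 (the heat exhaustion=true cases).
So P(heat exhaustion | fever, influenza, bacterial infection) = 0.327086/0.925944 ≈ 0.353.

P(heat exhaustion | fever, influenza, bacterial infection) ≈ 0.353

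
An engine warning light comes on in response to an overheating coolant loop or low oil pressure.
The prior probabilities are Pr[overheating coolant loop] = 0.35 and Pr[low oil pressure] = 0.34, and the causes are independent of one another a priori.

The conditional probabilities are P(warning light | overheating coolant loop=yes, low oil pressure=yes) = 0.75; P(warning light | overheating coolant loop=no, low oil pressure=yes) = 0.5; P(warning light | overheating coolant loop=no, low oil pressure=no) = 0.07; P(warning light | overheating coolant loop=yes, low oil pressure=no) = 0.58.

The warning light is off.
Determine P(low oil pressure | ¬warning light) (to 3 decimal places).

Weight on low oil pressure=true, given the evidence: 0.110500 + 0.029750 = 0.140250
Normalizer over all consistent configurations: 0.93×0.65×0.66 + 0.5×0.65×0.34 + 0.42×0.35×0.66 + 0.25×0.35×0.34 = 0.636240
Posterior = 0.140250 / 0.636240 ≈ 0.220

P(low oil pressure | ¬warning light) ≈ 0.220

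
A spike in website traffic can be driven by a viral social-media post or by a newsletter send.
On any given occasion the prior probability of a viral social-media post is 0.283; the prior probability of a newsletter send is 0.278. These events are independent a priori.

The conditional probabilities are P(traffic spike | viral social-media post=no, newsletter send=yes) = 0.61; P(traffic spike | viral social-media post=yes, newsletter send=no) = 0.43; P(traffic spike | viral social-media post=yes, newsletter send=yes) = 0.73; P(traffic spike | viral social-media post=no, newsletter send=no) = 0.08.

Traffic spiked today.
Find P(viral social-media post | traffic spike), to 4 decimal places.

P(traffic spike) = 0.08*0.717*0.722 + 0.61*0.717*0.278 + 0.43*0.283*0.722 + 0.73*0.283*0.278 = 0.041414 + 0.121589 + 0.087860 + 0.057432 = 0.308295
Of this, 0.145292 comes from 0.087860 + 0.057432 (the viral social-media post=true cases).
So P(viral social-media post | traffic spike) = 0.145292/0.308295 ≈ 0.4713.

P(viral social-media post | traffic spike) ≈ 0.4713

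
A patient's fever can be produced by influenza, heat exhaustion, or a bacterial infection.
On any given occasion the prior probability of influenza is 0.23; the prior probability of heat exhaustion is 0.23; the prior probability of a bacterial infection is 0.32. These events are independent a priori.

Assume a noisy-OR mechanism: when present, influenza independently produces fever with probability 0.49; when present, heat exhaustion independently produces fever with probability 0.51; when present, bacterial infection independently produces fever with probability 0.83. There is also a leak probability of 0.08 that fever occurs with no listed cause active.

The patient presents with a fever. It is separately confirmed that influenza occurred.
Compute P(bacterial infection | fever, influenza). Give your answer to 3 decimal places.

P(bacterial infection | fever, influenza) ≈ 0.427

Under noisy-OR, P(fever | causes) = 1 − (1−0.08)·∏(1−qᵢ) over the active causes.
Numerator (weight on configurations with bacterial infection): 0.226746 + 0.070723 = 0.297469
Normalizer over all consistent configurations: 0.5308*0.77*0.68 + 0.920236*0.77*0.32 + 0.770092*0.23*0.68 + 0.960916*0.23*0.32 = 0.695838
Posterior = 0.297469 / 0.695838 ≈ 0.427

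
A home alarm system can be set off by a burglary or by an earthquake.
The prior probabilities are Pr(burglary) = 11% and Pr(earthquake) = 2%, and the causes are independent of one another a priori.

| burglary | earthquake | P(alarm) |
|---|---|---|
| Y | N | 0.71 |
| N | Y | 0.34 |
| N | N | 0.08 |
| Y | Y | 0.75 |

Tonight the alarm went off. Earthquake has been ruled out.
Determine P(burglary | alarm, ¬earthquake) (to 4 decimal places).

P(burglary | alarm, ¬earthquake) ≈ 0.5231

P(alarm | ¬earthquake) = 0.08·0.89 + 0.71·0.11 = 0.071200 + 0.078100 = 0.149300
The burglary-present share is 0.71·0.11 = 0.078100.
P(burglary | alarm, ¬earthquake) = 0.078100 / 0.149300 ≈ 0.5231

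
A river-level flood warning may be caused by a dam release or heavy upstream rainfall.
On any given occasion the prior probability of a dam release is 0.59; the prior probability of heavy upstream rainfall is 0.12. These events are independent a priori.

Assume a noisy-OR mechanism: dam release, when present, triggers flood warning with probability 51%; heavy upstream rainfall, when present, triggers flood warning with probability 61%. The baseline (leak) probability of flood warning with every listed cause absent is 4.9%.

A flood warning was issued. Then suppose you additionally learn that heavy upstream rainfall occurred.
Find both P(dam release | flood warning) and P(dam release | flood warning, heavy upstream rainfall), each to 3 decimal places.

P(dam release | flood warning) ≈ 0.873; P(dam release | flood warning, heavy upstream rainfall) ≈ 0.652

Under noisy-OR, P(flood warning | causes) = 1 − (1−0.049)·∏(1−qᵢ) over the active causes.
Sum P(flood warning|·) weighted by the priors over the 4 (dam release, heavy upstream rainfall) configurations:
  P(flood warning) = 0.049×0.41×0.88 + 0.62911×0.41×0.12 + 0.53401×0.59×0.88 + 0.818264×0.59×0.12
        = 0.017679 + 0.030952 + 0.277258 + 0.057933 = 0.383822
Keeping only the dam release-present terms gives 0.335191, so
  P(dam release | flood warning) = 0.335191 / 0.383822 ≈ 0.873

With the extra evidence:
P(flood warning | heavy upstream rainfall) = 0.62911*0.41 + 0.818264*0.59 = 0.257935 + 0.482776 = 0.740711
Of this, 0.482776 comes from 0.818264*0.59 (the dam release=true cases).
P(dam release | flood warning, heavy upstream rainfall) = 0.482776 / 0.740711 ≈ 0.652
The drop from 0.873 to 0.652 is the explaining-away (discounting) effect.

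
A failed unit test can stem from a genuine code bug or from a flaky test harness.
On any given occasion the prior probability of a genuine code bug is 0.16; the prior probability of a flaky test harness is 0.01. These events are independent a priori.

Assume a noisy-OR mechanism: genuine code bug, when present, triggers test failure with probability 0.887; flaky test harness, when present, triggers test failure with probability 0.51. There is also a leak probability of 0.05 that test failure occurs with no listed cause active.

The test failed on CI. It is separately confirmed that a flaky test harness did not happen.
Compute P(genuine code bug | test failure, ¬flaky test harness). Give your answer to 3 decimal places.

Under noisy-OR, P(test failure | causes) = 1 − (1−0.05)·∏(1−qᵢ) over the active causes.
Enumerate both values of genuine code bug and weight by the priors:
  P(test failure | ¬flaky test harness) = 0.05*0.84 + 0.89265*0.16
        = 0.042000 + 0.142824 = 0.184824
Keeping only the genuine code bug-present terms gives 0.142824, so
  P(genuine code bug | test failure, ¬flaky test harness) = 0.142824 / 0.184824 ≈ 0.773

P(genuine code bug | test failure, ¬flaky test harness) ≈ 0.773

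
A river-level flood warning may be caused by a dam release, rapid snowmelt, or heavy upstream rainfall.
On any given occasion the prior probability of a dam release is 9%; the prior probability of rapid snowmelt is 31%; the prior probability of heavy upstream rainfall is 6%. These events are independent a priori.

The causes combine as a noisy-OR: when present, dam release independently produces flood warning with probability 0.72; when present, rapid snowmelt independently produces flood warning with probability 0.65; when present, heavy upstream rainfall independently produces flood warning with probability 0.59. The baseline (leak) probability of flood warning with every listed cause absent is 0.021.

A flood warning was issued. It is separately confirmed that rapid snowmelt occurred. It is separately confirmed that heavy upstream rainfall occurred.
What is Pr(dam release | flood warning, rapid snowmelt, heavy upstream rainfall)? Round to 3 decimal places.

Pr(dam release | flood warning, rapid snowmelt, heavy upstream rainfall) ≈ 0.100

Under noisy-OR, P(flood warning | causes) = 1 − (1−0.021)·∏(1−qᵢ) over the active causes.
P(flood warning | rapid snowmelt, heavy upstream rainfall) = 0.859514·0.91 + 0.960664·0.09 = 0.782158 + 0.086460 = 0.868618
Restricting to configurations with dam release present: 0.960664·0.09 = 0.086460.
So P(dam release | flood warning, rapid snowmelt, heavy upstream rainfall) = 0.086460/0.868618 ≈ 0.100.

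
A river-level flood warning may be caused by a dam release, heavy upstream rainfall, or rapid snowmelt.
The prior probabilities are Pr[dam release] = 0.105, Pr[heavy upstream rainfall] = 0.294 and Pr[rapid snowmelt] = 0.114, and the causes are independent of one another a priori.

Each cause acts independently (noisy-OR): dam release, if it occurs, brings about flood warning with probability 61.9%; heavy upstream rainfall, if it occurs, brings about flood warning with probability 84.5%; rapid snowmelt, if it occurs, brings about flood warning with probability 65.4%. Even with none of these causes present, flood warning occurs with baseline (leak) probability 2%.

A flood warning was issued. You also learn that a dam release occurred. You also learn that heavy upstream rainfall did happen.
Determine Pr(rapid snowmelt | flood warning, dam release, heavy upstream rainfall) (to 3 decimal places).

Under noisy-OR, P(flood warning | causes) = 1 − (1−0.02)·∏(1−qᵢ) over the active causes.
P(flood warning | dam release, heavy upstream rainfall) = 0.942126*0.886 + 0.979976*0.114 = 0.834724 + 0.111717 = 0.946441
The rapid snowmelt-present share is 0.979976*0.114 = 0.111717.
P(rapid snowmelt | flood warning, dam release, heavy upstream rainfall) = 0.111717 / 0.946441 ≈ 0.118

Pr(rapid snowmelt | flood warning, dam release, heavy upstream rainfall) ≈ 0.118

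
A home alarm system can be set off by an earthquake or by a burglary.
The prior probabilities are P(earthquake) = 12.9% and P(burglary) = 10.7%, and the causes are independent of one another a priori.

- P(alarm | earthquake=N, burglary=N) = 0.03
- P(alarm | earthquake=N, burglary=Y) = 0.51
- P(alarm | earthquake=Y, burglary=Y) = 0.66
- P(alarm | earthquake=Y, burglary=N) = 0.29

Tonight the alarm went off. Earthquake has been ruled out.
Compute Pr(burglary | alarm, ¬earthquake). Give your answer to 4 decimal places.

Numerator (weight on configurations with burglary): 0.51·0.107 = 0.054570
Normalizer over all consistent configurations: 0.03·0.893 + 0.51·0.107 = 0.081360
Posterior = 0.054570 / 0.081360 ≈ 0.6707

Pr(burglary | alarm, ¬earthquake) ≈ 0.6707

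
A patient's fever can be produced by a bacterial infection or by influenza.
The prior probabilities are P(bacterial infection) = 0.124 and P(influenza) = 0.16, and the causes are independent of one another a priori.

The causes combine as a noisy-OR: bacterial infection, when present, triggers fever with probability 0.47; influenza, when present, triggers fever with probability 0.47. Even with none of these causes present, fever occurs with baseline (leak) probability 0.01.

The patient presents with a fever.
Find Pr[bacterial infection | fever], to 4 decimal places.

Pr[bacterial infection | fever] ≈ 0.4632

Under noisy-OR, P(fever | causes) = 1 − (1−0.01)·∏(1−qᵢ) over the active causes.
For the numerator, keep only bacterial infection=true terms: 0.049507 + 0.014323 = 0.063830
Denominator P(fever): 0.01×0.876×0.84 + 0.4753×0.876×0.16 + 0.4753×0.124×0.84 + 0.721909×0.124×0.16 = 0.137806
P(bacterial infection | fever) = 0.063830/0.137806 ≈ 0.4632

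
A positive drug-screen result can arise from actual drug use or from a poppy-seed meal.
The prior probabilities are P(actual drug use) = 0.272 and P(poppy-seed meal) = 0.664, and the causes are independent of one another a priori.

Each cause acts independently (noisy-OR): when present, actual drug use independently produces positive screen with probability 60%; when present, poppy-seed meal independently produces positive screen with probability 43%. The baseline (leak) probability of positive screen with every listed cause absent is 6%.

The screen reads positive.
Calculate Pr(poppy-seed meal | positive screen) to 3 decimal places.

Under noisy-OR, P(positive screen | causes) = 1 − (1−0.06)·∏(1−qᵢ) over the active causes.
Sum P(positive screen|·) weighted by the priors over the 4 (actual drug use, poppy-seed meal) configurations:
  P(positive screen) = 0.06×0.728×0.336 + 0.4642×0.728×0.664 + 0.624×0.272×0.336 + 0.78568×0.272×0.664
        = 0.014676 + 0.224391 + 0.057029 + 0.141900 = 0.437996
Keeping only the poppy-seed meal-present terms gives 0.366291, so
  P(poppy-seed meal | positive screen) = 0.366291 / 0.437996 ≈ 0.836

Pr(poppy-seed meal | positive screen) ≈ 0.836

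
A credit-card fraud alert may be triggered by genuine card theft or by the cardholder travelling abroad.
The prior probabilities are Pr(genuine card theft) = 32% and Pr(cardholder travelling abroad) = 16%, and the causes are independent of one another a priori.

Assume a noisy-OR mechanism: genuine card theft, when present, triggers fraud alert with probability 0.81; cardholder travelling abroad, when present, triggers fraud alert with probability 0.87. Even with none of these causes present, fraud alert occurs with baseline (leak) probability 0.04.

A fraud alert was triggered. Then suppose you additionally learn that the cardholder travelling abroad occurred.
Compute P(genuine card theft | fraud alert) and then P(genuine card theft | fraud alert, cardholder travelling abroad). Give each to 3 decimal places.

P(genuine card theft | fraud alert) ≈ 0.696; P(genuine card theft | fraud alert, cardholder travelling abroad) ≈ 0.344

Under noisy-OR, P(fraud alert | causes) = 1 − (1−0.04)·∏(1−qᵢ) over the active causes.
Numerator (weight on configurations with genuine card theft): 0.219771 + 0.049986 = 0.269757
Denominator P(fraud alert): 0.04×0.68×0.84 + 0.8752×0.68×0.16 + 0.8176×0.32×0.84 + 0.976288×0.32×0.16 = 0.387827
P(genuine card theft | fraud alert) = 0.269757/0.387827 ≈ 0.696

With the extra evidence:
P(fraud alert | cardholder travelling abroad) = 0.8752×0.68 + 0.976288×0.32 = 0.595136 + 0.312412 = 0.907548
The genuine card theft-present share is 0.976288×0.32 = 0.312412.
So P(genuine card theft | fraud alert, cardholder travelling abroad) = 0.312412/0.907548 ≈ 0.344.
This is intercausal reasoning (explaining away): once cardholder travelling abroad accounts for the fraud alert, genuine card theft becomes less likely.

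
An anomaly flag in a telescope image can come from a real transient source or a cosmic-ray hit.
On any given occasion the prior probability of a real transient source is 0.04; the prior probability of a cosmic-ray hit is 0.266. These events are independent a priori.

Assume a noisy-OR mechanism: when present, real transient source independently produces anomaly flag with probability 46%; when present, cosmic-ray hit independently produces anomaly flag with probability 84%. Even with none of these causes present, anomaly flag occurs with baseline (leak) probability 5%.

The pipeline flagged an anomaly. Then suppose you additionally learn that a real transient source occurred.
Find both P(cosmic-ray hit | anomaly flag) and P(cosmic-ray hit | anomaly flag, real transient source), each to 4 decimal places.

Under noisy-OR, P(anomaly flag | causes) = 1 − (1−0.05)·∏(1−qᵢ) over the active causes.
Sum P(anomaly flag|·) weighted by the priors over the 4 (real transient source, cosmic-ray hit) configurations:
  P(anomaly flag) = 0.05·0.96·0.734 + 0.848·0.96·0.266 + 0.487·0.04·0.734 + 0.91792·0.04·0.266
        = 0.035232 + 0.216545 + 0.014298 + 0.009767 = 0.275842
The terms with cosmic-ray hit present sum to 0.226312, so
  P(cosmic-ray hit | anomaly flag) = 0.226312 / 0.275842 ≈ 0.8204

With the extra evidence:
Numerator (weight on configurations with cosmic-ray hit): 0.91792*0.266 = 0.244167
Denominator P(anomaly flag | real transient source): 0.487*0.734 + 0.91792*0.266 = 0.601625
P(cosmic-ray hit | anomaly flag, real transient source) = 0.244167/0.601625 ≈ 0.4058

P(cosmic-ray hit | anomaly flag) ≈ 0.8204; P(cosmic-ray hit | anomaly flag, real transient source) ≈ 0.4058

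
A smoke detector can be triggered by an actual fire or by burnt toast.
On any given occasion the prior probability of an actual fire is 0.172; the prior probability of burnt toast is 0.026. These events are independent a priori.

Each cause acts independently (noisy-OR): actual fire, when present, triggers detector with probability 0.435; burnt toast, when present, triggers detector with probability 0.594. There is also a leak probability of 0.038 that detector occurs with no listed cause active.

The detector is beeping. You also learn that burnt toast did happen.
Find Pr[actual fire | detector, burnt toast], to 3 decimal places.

Pr[actual fire | detector, burnt toast] ≈ 0.210

Under noisy-OR, P(detector | causes) = 1 − (1−0.038)·∏(1−qᵢ) over the active causes.
By total probability over both values of actual fire:
  P(detector | burnt toast) = 0.609428×0.828 + 0.779327×0.172
        = 0.504606 + 0.134044 = 0.638650
The terms with actual fire present sum to 0.134044, so
  P(actual fire | detector, burnt toast) = 0.134044 / 0.638650 ≈ 0.210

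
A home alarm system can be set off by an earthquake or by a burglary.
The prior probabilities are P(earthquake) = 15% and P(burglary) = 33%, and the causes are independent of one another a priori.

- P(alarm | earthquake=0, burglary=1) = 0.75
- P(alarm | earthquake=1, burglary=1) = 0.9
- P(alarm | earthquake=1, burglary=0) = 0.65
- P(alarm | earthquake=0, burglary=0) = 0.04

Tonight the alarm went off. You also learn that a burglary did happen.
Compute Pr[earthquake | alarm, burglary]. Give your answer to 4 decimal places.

P(alarm | burglary) = 0.75·0.85 + 0.9·0.15 = 0.637500 + 0.135000 = 0.772500
Restricting to configurations with earthquake present: 0.9·0.15 = 0.135000.
So P(earthquake | alarm, burglary) = 0.135000/0.772500 ≈ 0.1748.

Pr[earthquake | alarm, burglary] ≈ 0.1748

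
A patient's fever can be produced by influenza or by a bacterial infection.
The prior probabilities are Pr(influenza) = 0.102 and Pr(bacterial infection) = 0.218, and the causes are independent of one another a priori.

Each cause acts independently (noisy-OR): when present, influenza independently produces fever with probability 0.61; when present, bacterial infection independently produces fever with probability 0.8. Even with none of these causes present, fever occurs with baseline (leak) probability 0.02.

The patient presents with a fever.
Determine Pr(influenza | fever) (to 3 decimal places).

Pr(influenza | fever) ≈ 0.289

Under noisy-OR, P(fever | causes) = 1 − (1−0.02)·∏(1−qᵢ) over the active causes.
Weight on influenza=true, given the evidence: 0.049278 + 0.020536 = 0.069814
Normalizer over all consistent configurations: 0.02×0.898×0.782 + 0.804×0.898×0.218 + 0.6178×0.102×0.782 + 0.92356×0.102×0.218 = 0.241253
P(influenza | fever) = 0.069814/0.241253 ≈ 0.289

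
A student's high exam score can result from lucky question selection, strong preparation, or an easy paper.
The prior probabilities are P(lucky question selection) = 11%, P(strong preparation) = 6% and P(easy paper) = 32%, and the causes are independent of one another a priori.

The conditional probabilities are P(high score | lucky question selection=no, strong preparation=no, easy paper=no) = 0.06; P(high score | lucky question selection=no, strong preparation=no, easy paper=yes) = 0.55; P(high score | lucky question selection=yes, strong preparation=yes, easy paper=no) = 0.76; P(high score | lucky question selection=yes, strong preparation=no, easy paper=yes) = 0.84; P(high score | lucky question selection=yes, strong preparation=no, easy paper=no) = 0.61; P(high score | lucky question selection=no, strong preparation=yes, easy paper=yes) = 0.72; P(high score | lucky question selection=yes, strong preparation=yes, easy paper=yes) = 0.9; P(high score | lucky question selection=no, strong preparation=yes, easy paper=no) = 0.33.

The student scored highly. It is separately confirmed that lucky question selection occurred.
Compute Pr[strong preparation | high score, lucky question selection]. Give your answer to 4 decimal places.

P(high score | lucky question selection) = 0.61·0.94·0.68 + 0.84·0.94·0.32 + 0.76·0.06·0.68 + 0.9·0.06·0.32 = 0.389912 + 0.252672 + 0.031008 + 0.017280 = 0.690872
Of this, 0.048288 comes from 0.031008 + 0.017280 (the strong preparation=true cases).
Hence the posterior is 0.048288/0.690872 ≈ 0.0699.

Pr[strong preparation | high score, lucky question selection] ≈ 0.0699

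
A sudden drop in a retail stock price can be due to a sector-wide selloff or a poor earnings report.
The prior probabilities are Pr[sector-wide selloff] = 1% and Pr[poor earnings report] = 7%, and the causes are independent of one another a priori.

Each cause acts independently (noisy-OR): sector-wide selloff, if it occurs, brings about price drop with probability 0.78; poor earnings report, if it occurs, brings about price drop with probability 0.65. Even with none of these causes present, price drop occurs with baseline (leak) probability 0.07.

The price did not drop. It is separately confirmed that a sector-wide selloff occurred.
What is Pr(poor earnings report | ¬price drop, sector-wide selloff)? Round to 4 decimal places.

Under noisy-OR, P(price drop | causes) = 1 − (1−0.07)·∏(1−qᵢ) over the active causes.
Weight on poor earnings report=true, given the evidence: 0.07161×0.07 = 0.005013
Denominator P(¬price drop | sector-wide selloff): 0.2046×0.93 + 0.07161×0.07 = 0.195291
P(poor earnings report | ¬price drop, sector-wide selloff) = 0.005013/0.195291 ≈ 0.0257

Pr(poor earnings report | ¬price drop, sector-wide selloff) ≈ 0.0257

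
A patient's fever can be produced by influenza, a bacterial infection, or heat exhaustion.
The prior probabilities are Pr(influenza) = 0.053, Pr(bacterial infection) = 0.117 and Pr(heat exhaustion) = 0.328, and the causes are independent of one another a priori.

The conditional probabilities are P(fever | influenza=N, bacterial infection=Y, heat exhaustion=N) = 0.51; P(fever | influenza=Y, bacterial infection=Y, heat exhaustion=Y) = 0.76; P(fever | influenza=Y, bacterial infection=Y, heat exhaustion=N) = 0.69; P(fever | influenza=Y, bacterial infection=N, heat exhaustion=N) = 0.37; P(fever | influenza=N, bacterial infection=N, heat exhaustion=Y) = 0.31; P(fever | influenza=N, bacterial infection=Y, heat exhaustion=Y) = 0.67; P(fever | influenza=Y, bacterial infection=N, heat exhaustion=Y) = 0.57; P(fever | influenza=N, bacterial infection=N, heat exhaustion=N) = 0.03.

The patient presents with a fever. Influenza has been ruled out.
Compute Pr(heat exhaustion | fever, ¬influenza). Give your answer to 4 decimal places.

Pr(heat exhaustion | fever, ¬influenza) ≈ 0.6661

P(fever | ¬influenza) = 0.03·0.883·0.672 + 0.31·0.883·0.328 + 0.51·0.117·0.672 + 0.67·0.117·0.328 = 0.017801 + 0.089783 + 0.040098 + 0.025712 = 0.173394
Restricting to configurations with heat exhaustion present: 0.089783 + 0.025712 = 0.115495.
Hence the posterior is 0.115495/0.173394 ≈ 0.6661.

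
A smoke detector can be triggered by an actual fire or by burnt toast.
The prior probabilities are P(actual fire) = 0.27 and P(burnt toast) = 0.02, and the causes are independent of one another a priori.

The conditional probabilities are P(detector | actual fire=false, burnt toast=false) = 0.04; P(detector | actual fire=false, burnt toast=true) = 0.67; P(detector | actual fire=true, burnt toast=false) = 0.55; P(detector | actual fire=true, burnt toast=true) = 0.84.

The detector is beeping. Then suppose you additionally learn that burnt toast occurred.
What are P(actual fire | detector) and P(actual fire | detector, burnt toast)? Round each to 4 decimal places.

Numerator (weight on configurations with actual fire): 0.145530 + 0.004536 = 0.150066
Normalizer over all consistent configurations: 0.04×0.73×0.98 + 0.67×0.73×0.02 + 0.55×0.27×0.98 + 0.84×0.27×0.02 = 0.188464
P(actual fire | detector) = 0.150066/0.188464 ≈ 0.7963

With the extra evidence:
P(detector | burnt toast) = 0.67·0.73 + 0.84·0.27 = 0.489100 + 0.226800 = 0.715900
The actual fire-present share is 0.84·0.27 = 0.226800.
P(actual fire | detector, burnt toast) = 0.226800 / 0.715900 ≈ 0.3168
Conditioning on burnt toast lowers the posterior on actual fire: the classic explaining-away effect in a common-effect structure.

P(actual fire | detector) ≈ 0.7963; P(actual fire | detector, burnt toast) ≈ 0.3168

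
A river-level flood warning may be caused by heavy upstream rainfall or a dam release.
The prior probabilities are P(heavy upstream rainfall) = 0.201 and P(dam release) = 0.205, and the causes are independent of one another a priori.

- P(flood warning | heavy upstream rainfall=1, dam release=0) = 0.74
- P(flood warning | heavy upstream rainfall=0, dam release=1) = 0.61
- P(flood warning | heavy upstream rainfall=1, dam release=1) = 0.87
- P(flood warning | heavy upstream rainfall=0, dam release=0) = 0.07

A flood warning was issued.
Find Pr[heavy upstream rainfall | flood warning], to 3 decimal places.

Pr[heavy upstream rainfall | flood warning] ≈ 0.516

Sum P(flood warning|·) weighted by the priors over the 4 (heavy upstream rainfall, dam release) configurations:
  P(flood warning) = 0.07·0.799·0.795 + 0.61·0.799·0.205 + 0.74·0.201·0.795 + 0.87·0.201·0.205
        = 0.044464 + 0.099915 + 0.118248 + 0.035848 = 0.298475
The terms with heavy upstream rainfall present sum to 0.154096, so
  P(heavy upstream rainfall | flood warning) = 0.154096 / 0.298475 ≈ 0.516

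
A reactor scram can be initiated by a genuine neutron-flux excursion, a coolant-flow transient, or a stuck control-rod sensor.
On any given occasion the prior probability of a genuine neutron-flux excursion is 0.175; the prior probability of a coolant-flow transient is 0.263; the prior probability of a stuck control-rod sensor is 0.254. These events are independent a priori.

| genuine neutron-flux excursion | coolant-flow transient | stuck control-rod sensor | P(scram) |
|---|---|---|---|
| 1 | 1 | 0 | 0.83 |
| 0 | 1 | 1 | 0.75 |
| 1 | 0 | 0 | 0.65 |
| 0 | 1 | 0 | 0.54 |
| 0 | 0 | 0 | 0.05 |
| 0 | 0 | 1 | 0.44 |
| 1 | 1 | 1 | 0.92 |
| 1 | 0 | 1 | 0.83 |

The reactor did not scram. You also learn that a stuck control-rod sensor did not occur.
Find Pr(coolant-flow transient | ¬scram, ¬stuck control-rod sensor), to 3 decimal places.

Numerator (weight on configurations with coolant-flow transient): 0.099809 + 0.007824 = 0.107633
Denominator P(¬scram | ¬stuck control-rod sensor): 0.95·0.825·0.737 + 0.46·0.825·0.263 + 0.35·0.175·0.737 + 0.17·0.175·0.263 = 0.730398
P(coolant-flow transient | ¬scram, ¬stuck control-rod sensor) = 0.107633/0.730398 ≈ 0.147

Pr(coolant-flow transient | ¬scram, ¬stuck control-rod sensor) ≈ 0.147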